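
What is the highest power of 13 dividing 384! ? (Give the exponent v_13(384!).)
v_13(384!) = 31

Legendre's formula: v_p(n!) = Σ_{k ≥ 1} ⌊n / p^k⌋. For p = 13, n = 384, the terms are:
  ⌊384/13^1⌋ = ⌊384/13⌋ = 29
  ⌊384/13^2⌋ = ⌊384/169⌋ = 2
(the next term ⌊384/13^3⌋ = 0, terminating the sum). Summing: v_13(384!) = 29 + 2 = 31.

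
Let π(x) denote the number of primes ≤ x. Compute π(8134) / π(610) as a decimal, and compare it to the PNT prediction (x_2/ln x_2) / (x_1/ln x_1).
π(8134)/π(610) = 1022/111 ≈ 9.2072;  PNT prediction ≈ 9.4982.

π(610) = 111 and π(8134) = 1022, so π(8134)/π(610) ≈ 9.2072. The PNT-predicted ratio is (8134/ln(8134)) / (610/ln(610)) ≈ 9.4982. The two agree to within a few percent, as expected.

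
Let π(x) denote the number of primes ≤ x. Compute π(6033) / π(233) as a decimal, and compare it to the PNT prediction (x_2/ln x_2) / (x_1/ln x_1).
π(6033)/π(233) = 786/51 ≈ 15.4118;  PNT prediction ≈ 16.2139.

π(233) = 51 and π(6033) = 786, so π(6033)/π(233) ≈ 15.4118. The PNT-predicted ratio is (6033/ln(6033)) / (233/ln(233)) ≈ 16.2139. The two agree to within a few percent, as expected.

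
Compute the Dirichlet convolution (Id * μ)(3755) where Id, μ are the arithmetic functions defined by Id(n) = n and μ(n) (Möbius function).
(Id * μ)(3755) = 3000

Divisors of 3755: [1, 5, 751, 3755]. For each d | 3755:
  d = 1: Id(1) · μ(3755/1) = 1 · 1 = 1
  d = 5: Id(5) · μ(3755/5) = 5 · -1 = -5
  d = 751: Id(751) · μ(3755/751) = 751 · -1 = -751
  d = 3755: Id(3755) · μ(3755/3755) = 3755 · 1 = 3755
Summing: (Id * μ)(3755) = 1 + -5 + -751 + 3755 = 3000.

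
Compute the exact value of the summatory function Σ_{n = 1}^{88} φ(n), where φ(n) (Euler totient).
Σ_{n ≤ 88} φ(n) = 2368

Compute φ(n) for each 1 ≤ n ≤ 88: φ(1) = 1, φ(2) = 1, φ(3) = 2, φ(4) = 2, φ(5) = 4, φ(6) = 2, φ(7) = 6, φ(8) = 4, φ(9) = 6, φ(10) = 4, φ(11) = 10, φ(12) = 4, φ(13) = 12, φ(14) = 6, φ(15) = 8, φ(16) = 8, φ(17) = 16, φ(18) = 6, φ(19) = 18, φ(20) = 8, φ(21) = 12, φ(22) = 10, φ(23) = 22, φ(24) = 8, φ(25) = 20, φ(26) = 12, φ(27) = 18, φ(28) = 12, φ(29) = 28, φ(30) = 8, φ(31) = 30, φ(32) = 16, φ(33) = 20, φ(34) = 16, φ(35) = 24, φ(36) = 12, φ(37) = 36, φ(38) = 18, φ(39) = 24, φ(40) = 16, φ(41) = 40, φ(42) = 12, φ(43) = 42, φ(44) = 20, φ(45) = 24, φ(46) = 22, φ(47) = 46, φ(48) = 16, φ(49) = 42, φ(50) = 20, φ(51) = 32, φ(52) = 24, φ(53) = 52, φ(54) = 18, φ(55) = 40, φ(56) = 24, φ(57) = 36, φ(58) = 28, φ(59) = 58, φ(60) = 16, φ(61) = 60, φ(62) = 30, φ(63) = 36, φ(64) = 32, φ(65) = 48, φ(66) = 20, φ(67) = 66, φ(68) = 32, φ(69) = 44, φ(70) = 24, φ(71) = 70, φ(72) = 24, φ(73) = 72, φ(74) = 36, φ(75) = 40, φ(76) = 36, φ(77) = 60, φ(78) = 24, φ(79) = 78, φ(80) = 32, φ(81) = 54, φ(82) = 40, φ(83) = 82, φ(84) = 24, φ(85) = 64, φ(86) = 42, φ(87) = 56, φ(88) = 40. Summing all 88 values: 2368. (Average order: Σ_{n ≤ x} φ(n) ~ (3/π²) x². For x = 88, (3/π²)·88² ≈ 2353.89.)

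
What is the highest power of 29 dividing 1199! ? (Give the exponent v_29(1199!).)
v_29(1199!) = 42

Legendre's formula: v_p(n!) = Σ_{k ≥ 1} ⌊n / p^k⌋. For p = 29, n = 1199, the terms are:
  ⌊1199/29^1⌋ = ⌊1199/29⌋ = 41
  ⌊1199/29^2⌋ = ⌊1199/841⌋ = 1
(the next term ⌊1199/29^3⌋ = 0, terminating the sum). Summing: v_29(1199!) = 41 + 1 = 42.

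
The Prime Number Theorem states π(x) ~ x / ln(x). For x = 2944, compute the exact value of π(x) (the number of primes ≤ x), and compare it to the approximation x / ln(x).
π(2944) = 424;  x/ln(x) ≈ 368.57;  relative error ≈ 13.07%.

Directly count primes up to 2944: π(2944) = 424. The PNT approximation gives 2944/ln(2944) ≈ 2944/7.98752 ≈ 368.57. Relative error (π(x) − x/ln(x)) / π(x) ≈ 13.07%; the approximation is known to undercount slightly (Li(x) is a better estimate).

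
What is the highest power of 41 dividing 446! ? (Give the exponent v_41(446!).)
v_41(446!) = 10

Legendre's formula: v_p(n!) = Σ_{k ≥ 1} ⌊n / p^k⌋. For p = 41, n = 446, the terms are:
  ⌊446/41^1⌋ = ⌊446/41⌋ = 10
(the next term ⌊446/41^2⌋ = 0, terminating the sum). Summing: v_41(446!) = 10 = 10.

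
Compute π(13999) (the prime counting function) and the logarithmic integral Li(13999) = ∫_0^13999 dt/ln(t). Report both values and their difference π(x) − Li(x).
π(13999) = 1652;  Li(13999) ≈ 1672.15;  π(x) − Li(x) ≈ -20.15.

Direct count of primes ≤ 13999 gives π(13999) = 1652. Numerical evaluation of the logarithmic integral gives Li(13999) ≈ 1672.15. The difference π(x) − Li(x) ≈ -20.15 is typically negative for small/moderate x (Li(x) overestimates), though Littlewood's theorem shows this sign changes infinitely often.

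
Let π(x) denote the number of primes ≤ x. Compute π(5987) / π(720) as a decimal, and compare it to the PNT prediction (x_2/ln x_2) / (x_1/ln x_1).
π(5987)/π(720) = 783/128 ≈ 6.1172;  PNT prediction ≈ 6.2902.

π(720) = 128 and π(5987) = 783, so π(5987)/π(720) ≈ 6.1172. The PNT-predicted ratio is (5987/ln(5987)) / (720/ln(720)) ≈ 6.2902. The two agree to within a few percent, as expected.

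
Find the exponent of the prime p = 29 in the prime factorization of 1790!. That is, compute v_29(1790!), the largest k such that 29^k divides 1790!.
v_29(1790!) = 63

Legendre's formula: v_p(n!) = Σ_{k ≥ 1} ⌊n / p^k⌋. For p = 29, n = 1790, the terms are:
  ⌊1790/29^1⌋ = ⌊1790/29⌋ = 61
  ⌊1790/29^2⌋ = ⌊1790/841⌋ = 2
(the next term ⌊1790/29^3⌋ = 0, terminating the sum). Summing: v_29(1790!) = 61 + 2 = 63.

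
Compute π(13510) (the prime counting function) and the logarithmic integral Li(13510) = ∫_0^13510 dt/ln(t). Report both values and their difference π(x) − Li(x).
π(13510) = 1600;  Li(13510) ≈ 1620.84;  π(x) − Li(x) ≈ -20.84.

Direct count of primes ≤ 13510 gives π(13510) = 1600. Numerical evaluation of the logarithmic integral gives Li(13510) ≈ 1620.84. The difference π(x) − Li(x) ≈ -20.84 is typically negative for small/moderate x (Li(x) overestimates), though Littlewood's theorem shows this sign changes infinitely often.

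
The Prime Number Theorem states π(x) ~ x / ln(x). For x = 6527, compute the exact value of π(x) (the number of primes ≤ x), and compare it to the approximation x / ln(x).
π(6527) = 843;  x/ln(x) ≈ 743.08;  relative error ≈ 11.85%.

Directly count primes up to 6527: π(6527) = 843. The PNT approximation gives 6527/ln(6527) ≈ 6527/8.78370 ≈ 743.08. Relative error (π(x) − x/ln(x)) / π(x) ≈ 11.85%; the approximation is known to undercount slightly (Li(x) is a better estimate).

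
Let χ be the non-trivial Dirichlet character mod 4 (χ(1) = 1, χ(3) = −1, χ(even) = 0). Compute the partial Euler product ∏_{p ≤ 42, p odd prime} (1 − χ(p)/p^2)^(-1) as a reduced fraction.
∏ = 229680782632694823859/250495395975659520000

The odd primes p ≤ 42 are [3, 5, 7, 11, 13, 17, 19, 23, 29, 31, 37, 41]. For each, χ(p) = 1 if p ≡ 1 mod 4, χ(p) = −1 if p ≡ 3 mod 4. Taking (1 − χ(p)/p^2)^(-1) = p^2/(p^2 − χ(p)): (1 − (-1)/3^2)^(-1) · (1 − (1)/5^2)^(-1) · (1 − (-1)/7^2)^(-1) · (1 − (-1)/11^2)^(-1) · (1 − (1)/13^2)^(-1) · (1 − (1)/17^2)^(-1) · (1 − (-1)/19^2)^(-1) · (1 − (-1)/23^2)^(-1) · (1 − (1)/29^2)^(-1) · (1 − (-1)/31^2)^(-1) · (1 − (1)/37^2)^(-1) · (1 − (1)/41^2)^(-1) = 229680782632694823859/250495395975659520000.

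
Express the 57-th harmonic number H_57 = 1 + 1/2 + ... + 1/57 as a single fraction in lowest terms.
H_57 = 253437484000080020709989/54749786241679275146400

Direct summation: H_57 = 1 + 1/2 + ... + 1/57. The least common denominator is lcm(1, ..., 57) = 164249358725037825439200; over this denominator the numerator is 164249358725037825439200 + 82124679362518912719600 + 54749786241679275146400 + 41062339681259456359800 + 32849871745007565087840 + 27374893120839637573200 + 23464194103576832205600 + 20531169840629728179900 + 18249928747226425048800 + 16424935872503782543920 + 14931759884094347767200 + 13687446560419818786600 + 12634566055772140418400 + 11732097051788416102800 + 10949957248335855029280 + 10265584920314864089950 + 9661726983825754437600 + 9124964373613212524400 + 8644703090791464496800 + 8212467936251891271960 + 7821398034525610735200 + 7465879942047173883600 + 7141276466305992410400 + 6843723280209909393300 + 6569974349001513017568 + 6317283027886070209200 + 6083309582408808349600 + 5866048525894208051400 + 5663770990518545704800 + 5474978624167927514640 + 5298366410485091143200 + 5132792460157432044975 + 4977253294698115922400 + 4830863491912877218800 + 4692838820715366441120 + 4562482186806606262200 + 4439171857433454741600 + 4322351545395732248400 + 4211522018590713472800 + 4106233968125945635980 + 4006081920122873791200 + 3910699017262805367600 + 3819752528489251754400 + 3732939971023586941800 + 3649985749445285009760 + 3570638233152996205200 + 3494667206915698413600 + 3421861640104954696650 + 3352027729082404600800 + 3284987174500756508784 + 3220575661275251479200 + 3158641513943035104600 + 3099044504245996706400 + 3041654791204404174800 + 2986351976818869553440 + 2933024262947104025700 + 2881567696930488165600 = 760312452000240062129967, so H_57 = 760312452000240062129967/164249358725037825439200; reducing by gcd(760312452000240062129967, 164249358725037825439200) = 3 gives 253437484000080020709989/54749786241679275146400 ≈ 4.62901. (The PNT-adjacent estimate ln(57) + γ ≈ 4.62027 matches within O(1/n).)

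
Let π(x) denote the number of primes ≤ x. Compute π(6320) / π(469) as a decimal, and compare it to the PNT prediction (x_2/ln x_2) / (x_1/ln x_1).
π(6320)/π(469) = 822/91 ≈ 9.0330;  PNT prediction ≈ 9.4707.

π(469) = 91 and π(6320) = 822, so π(6320)/π(469) ≈ 9.0330. The PNT-predicted ratio is (6320/ln(6320)) / (469/ln(469)) ≈ 9.4707. The two agree to within a few percent, as expected.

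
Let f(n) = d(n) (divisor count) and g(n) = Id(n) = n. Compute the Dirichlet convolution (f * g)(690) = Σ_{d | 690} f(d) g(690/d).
(d * Id)(690) = 3500

Divisors of 690: [1, 2, 3, 5, 6, 10, 15, 23, 30, 46, 69, 115, 138, 230, 345, 690]. For each d | 690:
  d = 1: d(1) · Id(690/1) = 1 · 690 = 690
  d = 2: d(2) · Id(690/2) = 2 · 345 = 690
  d = 3: d(3) · Id(690/3) = 2 · 230 = 460
  d = 5: d(5) · Id(690/5) = 2 · 138 = 276
  d = 6: d(6) · Id(690/6) = 4 · 115 = 460
  d = 10: d(10) · Id(690/10) = 4 · 69 = 276
  d = 15: d(15) · Id(690/15) = 4 · 46 = 184
  d = 23: d(23) · Id(690/23) = 2 · 30 = 60
  d = 30: d(30) · Id(690/30) = 8 · 23 = 184
  d = 46: d(46) · Id(690/46) = 4 · 15 = 60
  d = 69: d(69) · Id(690/69) = 4 · 10 = 40
  d = 115: d(115) · Id(690/115) = 4 · 6 = 24
  d = 138: d(138) · Id(690/138) = 8 · 5 = 40
  d = 230: d(230) · Id(690/230) = 8 · 3 = 24
  d = 345: d(345) · Id(690/345) = 8 · 2 = 16
  d = 690: d(690) · Id(690/690) = 16 · 1 = 16
Summing: (d * Id)(690) = 690 + 690 + 460 + 276 + 460 + 276 + 184 + 60 + 184 + 60 + 40 + 24 + 40 + 24 + 16 + 16 = 3500.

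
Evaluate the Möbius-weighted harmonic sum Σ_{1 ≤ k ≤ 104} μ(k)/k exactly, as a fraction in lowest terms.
Σ μ(k)/k = 41203144520038891926409588275527024249/23984823528925228172706521638692258396210

Values of μ(k) for 1 ≤ k ≤ 104: μ(1) = 1, μ(2) = -1, μ(3) = -1, μ(5) = -1, μ(6) = 1, μ(7) = -1, μ(10) = 1, μ(11) = -1, μ(13) = -1, μ(14) = 1, μ(15) = 1, μ(17) = -1, μ(19) = -1, μ(21) = 1, μ(22) = 1, μ(23) = -1, μ(26) = 1, μ(29) = -1, μ(30) = -1, μ(31) = -1, μ(33) = 1, μ(34) = 1, μ(35) = 1, μ(37) = -1, μ(38) = 1, μ(39) = 1, μ(41) = -1, μ(42) = -1, μ(43) = -1, μ(46) = 1, μ(47) = -1, μ(51) = 1, μ(53) = -1, μ(55) = 1, μ(57) = 1, μ(58) = 1, μ(59) = -1, μ(61) = -1, μ(62) = 1, μ(65) = 1, μ(66) = -1, μ(67) = -1, μ(69) = 1, μ(70) = -1, μ(71) = -1, μ(73) = -1, μ(74) = 1, μ(77) = 1, μ(78) = -1, μ(79) = -1, μ(82) = 1, μ(83) = -1, μ(85) = 1, μ(86) = 1, μ(87) = 1, μ(89) = -1, μ(91) = 1, μ(93) = 1, μ(94) = 1, μ(95) = 1, μ(97) = -1, μ(101) = -1, μ(102) = -1, μ(103) = -1, with μ = 0 on non-squarefree integers. Summing μ(k)/k for k where μ(k) ≠ 0 gives 41203144520038891926409588275527024249/23984823528925228172706521638692258396210 ≈ 0.0017. (PNT ⟺ this sum → 0 as n → ∞.)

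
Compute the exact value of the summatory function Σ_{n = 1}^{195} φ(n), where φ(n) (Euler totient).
Σ_{n ≤ 195} φ(n) = 11614

Compute φ(n) for each 1 ≤ n ≤ 195: φ(1) = 1, φ(2) = 1, φ(3) = 2, φ(4) = 2, φ(5) = 4, φ(6) = 2, φ(7) = 6, φ(8) = 4, φ(9) = 6, φ(10) = 4, φ(11) = 10, φ(12) = 4, φ(13) = 12, φ(14) = 6, φ(15) = 8, φ(16) = 8, φ(17) = 16, φ(18) = 6, φ(19) = 18, φ(20) = 8, φ(21) = 12, φ(22) = 10, φ(23) = 22, φ(24) = 8, φ(25) = 20, φ(26) = 12, φ(27) = 18, φ(28) = 12, φ(29) = 28, φ(30) = 8, φ(31) = 30, φ(32) = 16, φ(33) = 20, φ(34) = 16, φ(35) = 24, φ(36) = 12, φ(37) = 36, φ(38) = 18, φ(39) = 24, φ(40) = 16, φ(41) = 40, φ(42) = 12, φ(43) = 42, φ(44) = 20, φ(45) = 24, φ(46) = 22, φ(47) = 46, φ(48) = 16, φ(49) = 42, φ(50) = 20, φ(51) = 32, φ(52) = 24, φ(53) = 52, φ(54) = 18, φ(55) = 40, φ(56) = 24, φ(57) = 36, φ(58) = 28, φ(59) = 58, φ(60) = 16, φ(61) = 60, φ(62) = 30, φ(63) = 36, φ(64) = 32, φ(65) = 48, φ(66) = 20, φ(67) = 66, φ(68) = 32, φ(69) = 44, φ(70) = 24, φ(71) = 70, φ(72) = 24, φ(73) = 72, φ(74) = 36, φ(75) = 40, φ(76) = 36, φ(77) = 60, φ(78) = 24, φ(79) = 78, φ(80) = 32, φ(81) = 54, φ(82) = 40, φ(83) = 82, φ(84) = 24, φ(85) = 64, φ(86) = 42, φ(87) = 56, φ(88) = 40, φ(89) = 88, φ(90) = 24, φ(91) = 72, φ(92) = 44, φ(93) = 60, φ(94) = 46, φ(95) = 72, φ(96) = 32, φ(97) = 96, φ(98) = 42, φ(99) = 60, φ(100) = 40, φ(101) = 100, φ(102) = 32, φ(103) = 102, φ(104) = 48, φ(105) = 48, φ(106) = 52, φ(107) = 106, φ(108) = 36, φ(109) = 108, φ(110) = 40, φ(111) = 72, φ(112) = 48, φ(113) = 112, φ(114) = 36, φ(115) = 88, φ(116) = 56, φ(117) = 72, φ(118) = 58, φ(119) = 96, φ(120) = 32, φ(121) = 110, φ(122) = 60, φ(123) = 80, φ(124) = 60, φ(125) = 100, φ(126) = 36, φ(127) = 126, φ(128) = 64, φ(129) = 84, φ(130) = 48, φ(131) = 130, φ(132) = 40, φ(133) = 108, φ(134) = 66, φ(135) = 72, φ(136) = 64, φ(137) = 136, φ(138) = 44, φ(139) = 138, φ(140) = 48, φ(141) = 92, φ(142) = 70, φ(143) = 120, φ(144) = 48, φ(145) = 112, φ(146) = 72, φ(147) = 84, φ(148) = 72, φ(149) = 148, φ(150) = 40, φ(151) = 150, φ(152) = 72, φ(153) = 96, φ(154) = 60, φ(155) = 120, φ(156) = 48, φ(157) = 156, φ(158) = 78, φ(159) = 104, φ(160) = 64, φ(161) = 132, φ(162) = 54, φ(163) = 162, φ(164) = 80, φ(165) = 80, φ(166) = 82, φ(167) = 166, φ(168) = 48, φ(169) = 156, φ(170) = 64, φ(171) = 108, φ(172) = 84, φ(173) = 172, φ(174) = 56, φ(175) = 120, φ(176) = 80, φ(177) = 116, φ(178) = 88, φ(179) = 178, φ(180) = 48, φ(181) = 180, φ(182) = 72, φ(183) = 120, φ(184) = 88, φ(185) = 144, φ(186) = 60, φ(187) = 160, φ(188) = 92, φ(189) = 108, φ(190) = 72, φ(191) = 190, φ(192) = 64, φ(193) = 192, φ(194) = 96, φ(195) = 96. Summing all 195 values: 11614. (Average order: Σ_{n ≤ x} φ(n) ~ (3/π²) x². For x = 195, (3/π²)·195² ≈ 11558.21.)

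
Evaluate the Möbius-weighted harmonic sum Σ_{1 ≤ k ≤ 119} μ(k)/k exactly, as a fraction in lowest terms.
Σ μ(k)/k = -57036343158881297864991132838495688289960443/6322010928083521557629041258308732498654937398

Values of μ(k) for 1 ≤ k ≤ 119: μ(1) = 1, μ(2) = -1, μ(3) = -1, μ(5) = -1, μ(6) = 1, μ(7) = -1, μ(10) = 1, μ(11) = -1, μ(13) = -1, μ(14) = 1, μ(15) = 1, μ(17) = -1, μ(19) = -1, μ(21) = 1, μ(22) = 1, μ(23) = -1, μ(26) = 1, μ(29) = -1, μ(30) = -1, μ(31) = -1, μ(33) = 1, μ(34) = 1, μ(35) = 1, μ(37) = -1, μ(38) = 1, μ(39) = 1, μ(41) = -1, μ(42) = -1, μ(43) = -1, μ(46) = 1, μ(47) = -1, μ(51) = 1, μ(53) = -1, μ(55) = 1, μ(57) = 1, μ(58) = 1, μ(59) = -1, μ(61) = -1, μ(62) = 1, μ(65) = 1, μ(66) = -1, μ(67) = -1, μ(69) = 1, μ(70) = -1, μ(71) = -1, μ(73) = -1, μ(74) = 1, μ(77) = 1, μ(78) = -1, μ(79) = -1, μ(82) = 1, μ(83) = -1, μ(85) = 1, μ(86) = 1, μ(87) = 1, μ(89) = -1, μ(91) = 1, μ(93) = 1, μ(94) = 1, μ(95) = 1, μ(97) = -1, μ(101) = -1, μ(102) = -1, μ(103) = -1, μ(105) = -1, μ(106) = 1, μ(107) = -1, μ(109) = -1, μ(110) = -1, μ(111) = 1, μ(113) = -1, μ(114) = -1, μ(115) = 1, μ(118) = 1, μ(119) = 1, with μ = 0 on non-squarefree integers. Summing μ(k)/k for k where μ(k) ≠ 0 gives -57036343158881297864991132838495688289960443/6322010928083521557629041258308732498654937398 ≈ -0.0090. (PNT ⟺ this sum → 0 as n → ∞.)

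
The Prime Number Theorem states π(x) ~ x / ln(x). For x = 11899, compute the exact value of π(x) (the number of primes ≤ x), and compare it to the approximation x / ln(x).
π(11899) = 1425;  x/ln(x) ≈ 1267.98;  relative error ≈ 11.02%.

Directly count primes up to 11899: π(11899) = 1425. The PNT approximation gives 11899/ln(11899) ≈ 11899/9.38421 ≈ 1267.98. Relative error (π(x) − x/ln(x)) / π(x) ≈ 11.02%; the approximation is known to undercount slightly (Li(x) is a better estimate).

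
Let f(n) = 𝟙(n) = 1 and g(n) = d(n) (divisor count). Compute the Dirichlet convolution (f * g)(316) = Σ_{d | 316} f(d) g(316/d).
(𝟙 * d)(316) = 18

Divisors of 316: [1, 2, 4, 79, 158, 316]. For each d | 316:
  d = 1: 𝟙(1) · d(316/1) = 1 · 6 = 6
  d = 2: 𝟙(2) · d(316/2) = 1 · 4 = 4
  d = 4: 𝟙(4) · d(316/4) = 1 · 2 = 2
  d = 79: 𝟙(79) · d(316/79) = 1 · 3 = 3
  d = 158: 𝟙(158) · d(316/158) = 1 · 2 = 2
  d = 316: 𝟙(316) · d(316/316) = 1 · 1 = 1
Summing: (𝟙 * d)(316) = 6 + 4 + 2 + 3 + 2 + 1 = 18.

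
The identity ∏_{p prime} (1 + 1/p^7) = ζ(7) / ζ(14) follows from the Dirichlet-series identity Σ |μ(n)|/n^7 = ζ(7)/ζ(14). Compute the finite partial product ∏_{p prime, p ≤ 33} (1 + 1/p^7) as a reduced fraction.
∏ = 45636384576315690080929715569674882079693135504462522074208731086848/45261280733327250662945753058202857554009606630517518569698816246875

The primes p ≤ 33 are [2, 3, 5, 7, 11, 13, 17, 19, 23, 29, 31]. For each, (1 + 1/p^7) = (p^7 + 1)/p^7. Multiplying these fractions over p ∈ [2, 3, 5, 7, 11, 13, 17, 19, 23, 29, 31] gives 45636384576315690080929715569674882079693135504462522074208731086848/45261280733327250662945753058202857554009606630517518569698816246875. (In the limit P → ∞ this tends to ζ(7)/ζ(14).)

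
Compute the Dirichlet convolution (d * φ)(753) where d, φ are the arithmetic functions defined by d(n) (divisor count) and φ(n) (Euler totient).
(d * φ)(753) = 1008

Divisors of 753: [1, 3, 251, 753]. For each d | 753:
  d = 1: d(1) · φ(753/1) = 1 · 500 = 500
  d = 3: d(3) · φ(753/3) = 2 · 250 = 500
  d = 251: d(251) · φ(753/251) = 2 · 2 = 4
  d = 753: d(753) · φ(753/753) = 4 · 1 = 4
Summing: (d * φ)(753) = 500 + 500 + 4 + 4 = 1008.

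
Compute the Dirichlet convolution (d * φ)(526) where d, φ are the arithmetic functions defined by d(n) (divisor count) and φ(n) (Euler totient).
(d * φ)(526) = 792

Divisors of 526: [1, 2, 263, 526]. For each d | 526:
  d = 1: d(1) · φ(526/1) = 1 · 262 = 262
  d = 2: d(2) · φ(526/2) = 2 · 262 = 524
  d = 263: d(263) · φ(526/263) = 2 · 1 = 2
  d = 526: d(526) · φ(526/526) = 4 · 1 = 4
Summing: (d * φ)(526) = 262 + 524 + 2 + 4 = 792.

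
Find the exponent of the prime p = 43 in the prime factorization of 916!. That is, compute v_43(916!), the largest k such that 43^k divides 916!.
v_43(916!) = 21

Legendre's formula: v_p(n!) = Σ_{k ≥ 1} ⌊n / p^k⌋. For p = 43, n = 916, the terms are:
  ⌊916/43^1⌋ = ⌊916/43⌋ = 21
(the next term ⌊916/43^2⌋ = 0, terminating the sum). Summing: v_43(916!) = 21 = 21.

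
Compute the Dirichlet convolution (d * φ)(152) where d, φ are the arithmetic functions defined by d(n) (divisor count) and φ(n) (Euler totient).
(d * φ)(152) = 300

Divisors of 152: [1, 2, 4, 8, 19, 38, 76, 152]. For each d | 152:
  d = 1: d(1) · φ(152/1) = 1 · 72 = 72
  d = 2: d(2) · φ(152/2) = 2 · 36 = 72
  d = 4: d(4) · φ(152/4) = 3 · 18 = 54
  d = 8: d(8) · φ(152/8) = 4 · 18 = 72
  d = 19: d(19) · φ(152/19) = 2 · 4 = 8
  d = 38: d(38) · φ(152/38) = 4 · 2 = 8
  d = 76: d(76) · φ(152/76) = 6 · 1 = 6
  d = 152: d(152) · φ(152/152) = 8 · 1 = 8
Summing: (d * φ)(152) = 72 + 72 + 54 + 72 + 8 + 8 + 6 + 8 = 300.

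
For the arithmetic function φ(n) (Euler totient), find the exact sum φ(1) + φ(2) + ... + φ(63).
Σ_{n ≤ 63} φ(n) = 1228

Compute φ(n) for each 1 ≤ n ≤ 63: φ(1) = 1, φ(2) = 1, φ(3) = 2, φ(4) = 2, φ(5) = 4, φ(6) = 2, φ(7) = 6, φ(8) = 4, φ(9) = 6, φ(10) = 4, φ(11) = 10, φ(12) = 4, φ(13) = 12, φ(14) = 6, φ(15) = 8, φ(16) = 8, φ(17) = 16, φ(18) = 6, φ(19) = 18, φ(20) = 8, φ(21) = 12, φ(22) = 10, φ(23) = 22, φ(24) = 8, φ(25) = 20, φ(26) = 12, φ(27) = 18, φ(28) = 12, φ(29) = 28, φ(30) = 8, φ(31) = 30, φ(32) = 16, φ(33) = 20, φ(34) = 16, φ(35) = 24, φ(36) = 12, φ(37) = 36, φ(38) = 18, φ(39) = 24, φ(40) = 16, φ(41) = 40, φ(42) = 12, φ(43) = 42, φ(44) = 20, φ(45) = 24, φ(46) = 22, φ(47) = 46, φ(48) = 16, φ(49) = 42, φ(50) = 20, φ(51) = 32, φ(52) = 24, φ(53) = 52, φ(54) = 18, φ(55) = 40, φ(56) = 24, φ(57) = 36, φ(58) = 28, φ(59) = 58, φ(60) = 16, φ(61) = 60, φ(62) = 30, φ(63) = 36. Summing all 63 values: 1228. (Average order: Σ_{n ≤ x} φ(n) ~ (3/π²) x². For x = 63, (3/π²)·63² ≈ 1206.43.)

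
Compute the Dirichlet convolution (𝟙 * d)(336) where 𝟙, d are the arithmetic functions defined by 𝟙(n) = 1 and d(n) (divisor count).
(𝟙 * d)(336) = 135

Divisors of 336: [1, 2, 3, 4, 6, 7, 8, 12, 14, 16, 21, 24, 28, 42, 48, 56, 84, 112, 168, 336]. For each d | 336:
  d = 1: 𝟙(1) · d(336/1) = 1 · 20 = 20
  d = 2: 𝟙(2) · d(336/2) = 1 · 16 = 16
  d = 3: 𝟙(3) · d(336/3) = 1 · 10 = 10
  d = 4: 𝟙(4) · d(336/4) = 1 · 12 = 12
  d = 6: 𝟙(6) · d(336/6) = 1 · 8 = 8
  d = 7: 𝟙(7) · d(336/7) = 1 · 10 = 10
  d = 8: 𝟙(8) · d(336/8) = 1 · 8 = 8
  d = 12: 𝟙(12) · d(336/12) = 1 · 6 = 6
  d = 14: 𝟙(14) · d(336/14) = 1 · 8 = 8
  d = 16: 𝟙(16) · d(336/16) = 1 · 4 = 4
  d = 21: 𝟙(21) · d(336/21) = 1 · 5 = 5
  d = 24: 𝟙(24) · d(336/24) = 1 · 4 = 4
  d = 28: 𝟙(28) · d(336/28) = 1 · 6 = 6
  d = 42: 𝟙(42) · d(336/42) = 1 · 4 = 4
  d = 48: 𝟙(48) · d(336/48) = 1 · 2 = 2
  d = 56: 𝟙(56) · d(336/56) = 1 · 4 = 4
  d = 84: 𝟙(84) · d(336/84) = 1 · 3 = 3
  d = 112: 𝟙(112) · d(336/112) = 1 · 2 = 2
  d = 168: 𝟙(168) · d(336/168) = 1 · 2 = 2
  d = 336: 𝟙(336) · d(336/336) = 1 · 1 = 1
Summing: (𝟙 * d)(336) = 20 + 16 + 10 + 12 + 8 + 10 + 8 + 6 + 8 + 4 + 5 + 4 + 6 + 4 + 2 + 4 + 3 + 2 + 2 + 1 = 135.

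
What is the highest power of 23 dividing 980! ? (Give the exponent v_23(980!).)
v_23(980!) = 43

Legendre's formula: v_p(n!) = Σ_{k ≥ 1} ⌊n / p^k⌋. For p = 23, n = 980, the terms are:
  ⌊980/23^1⌋ = ⌊980/23⌋ = 42
  ⌊980/23^2⌋ = ⌊980/529⌋ = 1
(the next term ⌊980/23^3⌋ = 0, terminating the sum). Summing: v_23(980!) = 42 + 1 = 43.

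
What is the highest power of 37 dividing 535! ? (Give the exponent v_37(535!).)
v_37(535!) = 14

Legendre's formula: v_p(n!) = Σ_{k ≥ 1} ⌊n / p^k⌋. For p = 37, n = 535, the terms are:
  ⌊535/37^1⌋ = ⌊535/37⌋ = 14
(the next term ⌊535/37^2⌋ = 0, terminating the sum). Summing: v_37(535!) = 14 = 14.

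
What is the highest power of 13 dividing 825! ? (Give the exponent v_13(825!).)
v_13(825!) = 67

Legendre's formula: v_p(n!) = Σ_{k ≥ 1} ⌊n / p^k⌋. For p = 13, n = 825, the terms are:
  ⌊825/13^1⌋ = ⌊825/13⌋ = 63
  ⌊825/13^2⌋ = ⌊825/169⌋ = 4
(the next term ⌊825/13^3⌋ = 0, terminating the sum). Summing: v_13(825!) = 63 + 4 = 67.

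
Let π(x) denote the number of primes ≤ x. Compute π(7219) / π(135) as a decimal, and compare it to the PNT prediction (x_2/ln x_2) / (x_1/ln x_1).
π(7219)/π(135) = 923/32 ≈ 28.8438;  PNT prediction ≈ 29.5240.

π(135) = 32 and π(7219) = 923, so π(7219)/π(135) ≈ 28.8438. The PNT-predicted ratio is (7219/ln(7219)) / (135/ln(135)) ≈ 29.5240. The two agree to within a few percent, as expected.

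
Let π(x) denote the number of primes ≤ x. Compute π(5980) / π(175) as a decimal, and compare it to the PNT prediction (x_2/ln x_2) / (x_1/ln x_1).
π(5980)/π(175) = 781/40 ≈ 19.5250;  PNT prediction ≈ 20.2949.

π(175) = 40 and π(5980) = 781, so π(5980)/π(175) ≈ 19.5250. The PNT-predicted ratio is (5980/ln(5980)) / (175/ln(175)) ≈ 20.2949. The two agree to within a few percent, as expected.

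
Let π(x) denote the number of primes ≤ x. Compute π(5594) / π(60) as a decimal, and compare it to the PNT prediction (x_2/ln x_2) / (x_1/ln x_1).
π(5594)/π(60) = 738/17 ≈ 43.4118;  PNT prediction ≈ 44.2357.

π(60) = 17 and π(5594) = 738, so π(5594)/π(60) ≈ 43.4118. The PNT-predicted ratio is (5594/ln(5594)) / (60/ln(60)) ≈ 44.2357. The two agree to within a few percent, as expected.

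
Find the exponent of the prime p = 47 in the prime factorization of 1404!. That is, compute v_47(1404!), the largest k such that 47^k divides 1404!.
v_47(1404!) = 29

Legendre's formula: v_p(n!) = Σ_{k ≥ 1} ⌊n / p^k⌋. For p = 47, n = 1404, the terms are:
  ⌊1404/47^1⌋ = ⌊1404/47⌋ = 29
(the next term ⌊1404/47^2⌋ = 0, terminating the sum). Summing: v_47(1404!) = 29 = 29.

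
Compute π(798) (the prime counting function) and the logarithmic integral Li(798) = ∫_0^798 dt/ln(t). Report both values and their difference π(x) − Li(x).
π(798) = 139;  Li(798) ≈ 147.90;  π(x) − Li(x) ≈ -8.90.

Direct count of primes ≤ 798 gives π(798) = 139. Numerical evaluation of the logarithmic integral gives Li(798) ≈ 147.90. The difference π(x) − Li(x) ≈ -8.90 is typically negative for small/moderate x (Li(x) overestimates), though Littlewood's theorem shows this sign changes infinitely often.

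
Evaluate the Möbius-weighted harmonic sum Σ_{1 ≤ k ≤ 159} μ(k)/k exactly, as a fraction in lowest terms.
Σ μ(k)/k = 64913714004742152105857055486137916673345137521594294887693/5053595284816784977233681012564534887436795806841425346061410

Values of μ(k) for 1 ≤ k ≤ 159: μ(1) = 1, μ(2) = -1, μ(3) = -1, μ(5) = -1, μ(6) = 1, μ(7) = -1, μ(10) = 1, μ(11) = -1, μ(13) = -1, μ(14) = 1, μ(15) = 1, μ(17) = -1, μ(19) = -1, μ(21) = 1, μ(22) = 1, μ(23) = -1, μ(26) = 1, μ(29) = -1, μ(30) = -1, μ(31) = -1, μ(33) = 1, μ(34) = 1, μ(35) = 1, μ(37) = -1, μ(38) = 1, μ(39) = 1, μ(41) = -1, μ(42) = -1, μ(43) = -1, μ(46) = 1, μ(47) = -1, μ(51) = 1, μ(53) = -1, μ(55) = 1, μ(57) = 1, μ(58) = 1, μ(59) = -1, μ(61) = -1, μ(62) = 1, μ(65) = 1, μ(66) = -1, μ(67) = -1, μ(69) = 1, μ(70) = -1, μ(71) = -1, μ(73) = -1, μ(74) = 1, μ(77) = 1, μ(78) = -1, μ(79) = -1, μ(82) = 1, μ(83) = -1, μ(85) = 1, μ(86) = 1, μ(87) = 1, μ(89) = -1, μ(91) = 1, μ(93) = 1, μ(94) = 1, μ(95) = 1, μ(97) = -1, μ(101) = -1, μ(102) = -1, μ(103) = -1, μ(105) = -1, μ(106) = 1, μ(107) = -1, μ(109) = -1, μ(110) = -1, μ(111) = 1, μ(113) = -1, μ(114) = -1, μ(115) = 1, μ(118) = 1, μ(119) = 1, μ(122) = 1, μ(123) = 1, μ(127) = -1, μ(129) = 1, μ(130) = -1, μ(131) = -1, μ(133) = 1, μ(134) = 1, μ(137) = -1, μ(138) = -1, μ(139) = -1, μ(141) = 1, μ(142) = 1, μ(143) = 1, μ(145) = 1, μ(146) = 1, μ(149) = -1, μ(151) = -1, μ(154) = -1, μ(155) = 1, μ(157) = -1, μ(158) = 1, μ(159) = 1, with μ = 0 on non-squarefree integers. Summing μ(k)/k for k where μ(k) ≠ 0 gives 64913714004742152105857055486137916673345137521594294887693/5053595284816784977233681012564534887436795806841425346061410 ≈ 0.0128. (PNT ⟺ this sum → 0 as n → ∞.)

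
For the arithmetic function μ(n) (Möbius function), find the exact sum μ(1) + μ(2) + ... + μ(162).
Σ_{n ≤ 162} μ(n) = 1

Compute μ(n) for each 1 ≤ n ≤ 162: μ(1) = 1, μ(2) = -1, μ(3) = -1, μ(4) = 0, μ(5) = -1, μ(6) = 1, μ(7) = -1, μ(8) = 0, μ(9) = 0, μ(10) = 1, μ(11) = -1, μ(12) = 0, μ(13) = -1, μ(14) = 1, μ(15) = 1, μ(16) = 0, μ(17) = -1, μ(18) = 0, μ(19) = -1, μ(20) = 0, μ(21) = 1, μ(22) = 1, μ(23) = -1, μ(24) = 0, μ(25) = 0, μ(26) = 1, μ(27) = 0, μ(28) = 0, μ(29) = -1, μ(30) = -1, μ(31) = -1, μ(32) = 0, μ(33) = 1, μ(34) = 1, μ(35) = 1, μ(36) = 0, μ(37) = -1, μ(38) = 1, μ(39) = 1, μ(40) = 0, μ(41) = -1, μ(42) = -1, μ(43) = -1, μ(44) = 0, μ(45) = 0, μ(46) = 1, μ(47) = -1, μ(48) = 0, μ(49) = 0, μ(50) = 0, μ(51) = 1, μ(52) = 0, μ(53) = -1, μ(54) = 0, μ(55) = 1, μ(56) = 0, μ(57) = 1, μ(58) = 1, μ(59) = -1, μ(60) = 0, μ(61) = -1, μ(62) = 1, μ(63) = 0, μ(64) = 0, μ(65) = 1, μ(66) = -1, μ(67) = -1, μ(68) = 0, μ(69) = 1, μ(70) = -1, μ(71) = -1, μ(72) = 0, μ(73) = -1, μ(74) = 1, μ(75) = 0, μ(76) = 0, μ(77) = 1, μ(78) = -1, μ(79) = -1, μ(80) = 0, μ(81) = 0, μ(82) = 1, μ(83) = -1, μ(84) = 0, μ(85) = 1, μ(86) = 1, μ(87) = 1, μ(88) = 0, μ(89) = -1, μ(90) = 0, μ(91) = 1, μ(92) = 0, μ(93) = 1, μ(94) = 1, μ(95) = 1, μ(96) = 0, μ(97) = -1, μ(98) = 0, μ(99) = 0, μ(100) = 0, μ(101) = -1, μ(102) = -1, μ(103) = -1, μ(104) = 0, μ(105) = -1, μ(106) = 1, μ(107) = -1, μ(108) = 0, μ(109) = -1, μ(110) = -1, μ(111) = 1, μ(112) = 0, μ(113) = -1, μ(114) = -1, μ(115) = 1, μ(116) = 0, μ(117) = 0, μ(118) = 1, μ(119) = 1, μ(120) = 0, μ(121) = 0, μ(122) = 1, μ(123) = 1, μ(124) = 0, μ(125) = 0, μ(126) = 0, μ(127) = -1, μ(128) = 0, μ(129) = 1, μ(130) = -1, μ(131) = -1, μ(132) = 0, μ(133) = 1, μ(134) = 1, μ(135) = 0, μ(136) = 0, μ(137) = -1, μ(138) = -1, μ(139) = -1, μ(140) = 0, μ(141) = 1, μ(142) = 1, μ(143) = 1, μ(144) = 0, μ(145) = 1, μ(146) = 1, μ(147) = 0, μ(148) = 0, μ(149) = -1, μ(150) = 0, μ(151) = -1, μ(152) = 0, μ(153) = 0, μ(154) = -1, μ(155) = 1, μ(156) = 0, μ(157) = -1, μ(158) = 1, μ(159) = 1, μ(160) = 0, μ(161) = 1, μ(162) = 0. Summing all 162 values: 1. (Mertens function M(x) = Σ_{n ≤ x} μ(n); on average M(x) should be small (PNT ⟺ M(x) = o(x)).)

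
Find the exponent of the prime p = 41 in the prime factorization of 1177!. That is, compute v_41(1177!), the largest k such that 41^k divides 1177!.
v_41(1177!) = 28

Legendre's formula: v_p(n!) = Σ_{k ≥ 1} ⌊n / p^k⌋. For p = 41, n = 1177, the terms are:
  ⌊1177/41^1⌋ = ⌊1177/41⌋ = 28
(the next term ⌊1177/41^2⌋ = 0, terminating the sum). Summing: v_41(1177!) = 28 = 28.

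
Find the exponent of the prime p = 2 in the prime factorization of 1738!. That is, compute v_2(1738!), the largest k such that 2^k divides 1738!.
v_2(1738!) = 1732

Legendre's formula: v_p(n!) = Σ_{k ≥ 1} ⌊n / p^k⌋. For p = 2, n = 1738, the terms are:
  ⌊1738/2^1⌋ = ⌊1738/2⌋ = 869
  ⌊1738/2^2⌋ = ⌊1738/4⌋ = 434
  ⌊1738/2^3⌋ = ⌊1738/8⌋ = 217
  ⌊1738/2^4⌋ = ⌊1738/16⌋ = 108
  ⌊1738/2^5⌋ = ⌊1738/32⌋ = 54
  ⌊1738/2^6⌋ = ⌊1738/64⌋ = 27
  ⌊1738/2^7⌋ = ⌊1738/128⌋ = 13
  ⌊1738/2^8⌋ = ⌊1738/256⌋ = 6
  ⌊1738/2^9⌋ = ⌊1738/512⌋ = 3
  ⌊1738/2^10⌋ = ⌊1738/1024⌋ = 1
(the next term ⌊1738/2^11⌋ = 0, terminating the sum). Summing: v_2(1738!) = 869 + 434 + 217 + 108 + 54 + 27 + 13 + 6 + 3 + 1 = 1732.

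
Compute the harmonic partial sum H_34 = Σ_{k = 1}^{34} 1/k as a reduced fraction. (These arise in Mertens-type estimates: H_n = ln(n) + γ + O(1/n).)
H_34 = 54062195834749/13127595717600

Direct summation: H_34 = 1 + 1/2 + ... + 1/34. The least common denominator is lcm(1, ..., 34) = 144403552893600; over this denominator the numerator is 144403552893600 + 72201776446800 + 48134517631200 + 36100888223400 + 28880710578720 + 24067258815600 + 20629078984800 + 18050444111700 + 16044839210400 + 14440355289360 + 13127595717600 + 12033629407800 + 11107965607200 + 10314539492400 + 9626903526240 + 9025222055850 + 8494326640800 + 8022419605200 + 7600186994400 + 7220177644680 + 6876359661600 + 6563797858800 + 6278415343200 + 6016814703900 + 5776142115744 + 5553982803600 + 5348279736800 + 5157269746200 + 4979432858400 + 4813451763120 + 4658179125600 + 4512611027925 + 4375865239200 + 4247163320400 = 594684154182239, so H_34 = 594684154182239/144403552893600; reducing by gcd(594684154182239, 144403552893600) = 11 gives 54062195834749/13127595717600 ≈ 4.11821. (The PNT-adjacent estimate ln(34) + γ ≈ 4.10358 matches within O(1/n).)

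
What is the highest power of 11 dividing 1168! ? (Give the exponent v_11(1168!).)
v_11(1168!) = 115

Legendre's formula: v_p(n!) = Σ_{k ≥ 1} ⌊n / p^k⌋. For p = 11, n = 1168, the terms are:
  ⌊1168/11^1⌋ = ⌊1168/11⌋ = 106
  ⌊1168/11^2⌋ = ⌊1168/121⌋ = 9
(the next term ⌊1168/11^3⌋ = 0, terminating the sum). Summing: v_11(1168!) = 106 + 9 = 115.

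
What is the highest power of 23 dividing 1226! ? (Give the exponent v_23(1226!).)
v_23(1226!) = 55

Legendre's formula: v_p(n!) = Σ_{k ≥ 1} ⌊n / p^k⌋. For p = 23, n = 1226, the terms are:
  ⌊1226/23^1⌋ = ⌊1226/23⌋ = 53
  ⌊1226/23^2⌋ = ⌊1226/529⌋ = 2
(the next term ⌊1226/23^3⌋ = 0, terminating the sum). Summing: v_23(1226!) = 53 + 2 = 55.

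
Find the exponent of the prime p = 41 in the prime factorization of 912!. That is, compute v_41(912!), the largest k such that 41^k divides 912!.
v_41(912!) = 22

Legendre's formula: v_p(n!) = Σ_{k ≥ 1} ⌊n / p^k⌋. For p = 41, n = 912, the terms are:
  ⌊912/41^1⌋ = ⌊912/41⌋ = 22
(the next term ⌊912/41^2⌋ = 0, terminating the sum). Summing: v_41(912!) = 22 = 22.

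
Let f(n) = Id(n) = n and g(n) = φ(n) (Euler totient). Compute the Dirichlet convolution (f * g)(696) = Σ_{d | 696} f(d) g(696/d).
(Id * φ)(696) = 5700

Divisors of 696: [1, 2, 3, 4, 6, 8, 12, 24, 29, 58, 87, 116, 174, 232, 348, 696]. For each d | 696:
  d = 1: Id(1) · φ(696/1) = 1 · 224 = 224
  d = 2: Id(2) · φ(696/2) = 2 · 112 = 224
  d = 3: Id(3) · φ(696/3) = 3 · 112 = 336
  d = 4: Id(4) · φ(696/4) = 4 · 56 = 224
  d = 6: Id(6) · φ(696/6) = 6 · 56 = 336
  d = 8: Id(8) · φ(696/8) = 8 · 56 = 448
  d = 12: Id(12) · φ(696/12) = 12 · 28 = 336
  d = 24: Id(24) · φ(696/24) = 24 · 28 = 672
  d = 29: Id(29) · φ(696/29) = 29 · 8 = 232
  d = 58: Id(58) · φ(696/58) = 58 · 4 = 232
  d = 87: Id(87) · φ(696/87) = 87 · 4 = 348
  d = 116: Id(116) · φ(696/116) = 116 · 2 = 232
  d = 174: Id(174) · φ(696/174) = 174 · 2 = 348
  d = 232: Id(232) · φ(696/232) = 232 · 2 = 464
  d = 348: Id(348) · φ(696/348) = 348 · 1 = 348
  d = 696: Id(696) · φ(696/696) = 696 · 1 = 696
Summing: (Id * φ)(696) = 224 + 224 + 336 + 224 + 336 + 448 + 336 + 672 + 232 + 232 + 348 + 232 + 348 + 464 + 348 + 696 = 5700.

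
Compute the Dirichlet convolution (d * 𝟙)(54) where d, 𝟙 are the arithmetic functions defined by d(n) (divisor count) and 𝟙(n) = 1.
(d * 𝟙)(54) = 30

Divisors of 54: [1, 2, 3, 6, 9, 18, 27, 54]. For each d | 54:
  d = 1: d(1) · 𝟙(54/1) = 1 · 1 = 1
  d = 2: d(2) · 𝟙(54/2) = 2 · 1 = 2
  d = 3: d(3) · 𝟙(54/3) = 2 · 1 = 2
  d = 6: d(6) · 𝟙(54/6) = 4 · 1 = 4
  d = 9: d(9) · 𝟙(54/9) = 3 · 1 = 3
  d = 18: d(18) · 𝟙(54/18) = 6 · 1 = 6
  d = 27: d(27) · 𝟙(54/27) = 4 · 1 = 4
  d = 54: d(54) · 𝟙(54/54) = 8 · 1 = 8
Summing: (d * 𝟙)(54) = 1 + 2 + 2 + 4 + 3 + 6 + 4 + 8 = 30.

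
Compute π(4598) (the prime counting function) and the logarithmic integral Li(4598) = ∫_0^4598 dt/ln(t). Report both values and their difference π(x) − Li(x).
π(4598) = 622;  Li(4598) ≈ 636.85;  π(x) − Li(x) ≈ -14.85.

Direct count of primes ≤ 4598 gives π(4598) = 622. Numerical evaluation of the logarithmic integral gives Li(4598) ≈ 636.85. The difference π(x) − Li(x) ≈ -14.85 is typically negative for small/moderate x (Li(x) overestimates), though Littlewood's theorem shows this sign changes infinitely often.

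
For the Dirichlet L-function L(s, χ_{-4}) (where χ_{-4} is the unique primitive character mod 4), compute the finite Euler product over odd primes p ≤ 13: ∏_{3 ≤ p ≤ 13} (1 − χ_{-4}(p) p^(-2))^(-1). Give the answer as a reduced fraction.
∏ = 143143/156160

The odd primes p ≤ 13 are [3, 5, 7, 11, 13]. For each, χ(p) = 1 if p ≡ 1 mod 4, χ(p) = −1 if p ≡ 3 mod 4. Taking (1 − χ(p)/p^2)^(-1) = p^2/(p^2 − χ(p)): (1 − (-1)/3^2)^(-1) · (1 − (1)/5^2)^(-1) · (1 − (-1)/7^2)^(-1) · (1 − (-1)/11^2)^(-1) · (1 − (1)/13^2)^(-1) = 143143/156160.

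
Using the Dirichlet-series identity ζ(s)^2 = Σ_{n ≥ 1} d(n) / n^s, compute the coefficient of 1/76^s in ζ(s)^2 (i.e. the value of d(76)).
d(76) = 6

ζ(s)^2 = (Σ 1/m^s)(Σ 1/k^s). The coefficient of 1/n^s in the product is the number of ordered pairs (m, k) with mk = n, which equals d(n). For n = 76, divisors are [1, 2, 4, 19, 38, 76], so d(76) = 6.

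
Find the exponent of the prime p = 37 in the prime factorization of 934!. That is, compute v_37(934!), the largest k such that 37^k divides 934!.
v_37(934!) = 25

Legendre's formula: v_p(n!) = Σ_{k ≥ 1} ⌊n / p^k⌋. For p = 37, n = 934, the terms are:
  ⌊934/37^1⌋ = ⌊934/37⌋ = 25
(the next term ⌊934/37^2⌋ = 0, terminating the sum). Summing: v_37(934!) = 25 = 25.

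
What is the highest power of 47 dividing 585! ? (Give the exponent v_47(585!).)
v_47(585!) = 12

Legendre's formula: v_p(n!) = Σ_{k ≥ 1} ⌊n / p^k⌋. For p = 47, n = 585, the terms are:
  ⌊585/47^1⌋ = ⌊585/47⌋ = 12
(the next term ⌊585/47^2⌋ = 0, terminating the sum). Summing: v_47(585!) = 12 = 12.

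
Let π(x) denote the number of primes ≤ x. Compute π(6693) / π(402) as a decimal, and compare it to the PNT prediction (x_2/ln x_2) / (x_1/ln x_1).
π(6693)/π(402) = 863/79 ≈ 10.9241;  PNT prediction ≈ 11.3337.

π(402) = 79 and π(6693) = 863, so π(6693)/π(402) ≈ 10.9241. The PNT-predicted ratio is (6693/ln(6693)) / (402/ln(402)) ≈ 11.3337. The two agree to within a few percent, as expected.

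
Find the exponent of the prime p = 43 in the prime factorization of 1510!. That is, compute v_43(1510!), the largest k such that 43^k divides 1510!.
v_43(1510!) = 35

Legendre's formula: v_p(n!) = Σ_{k ≥ 1} ⌊n / p^k⌋. For p = 43, n = 1510, the terms are:
  ⌊1510/43^1⌋ = ⌊1510/43⌋ = 35
(the next term ⌊1510/43^2⌋ = 0, terminating the sum). Summing: v_43(1510!) = 35 = 35.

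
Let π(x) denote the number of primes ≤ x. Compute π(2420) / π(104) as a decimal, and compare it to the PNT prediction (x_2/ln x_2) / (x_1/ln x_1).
π(2420)/π(104) = 359/27 ≈ 13.2963;  PNT prediction ≈ 13.8704.

π(104) = 27 and π(2420) = 359, so π(2420)/π(104) ≈ 13.2963. The PNT-predicted ratio is (2420/ln(2420)) / (104/ln(104)) ≈ 13.8704. The two agree to within a few percent, as expected.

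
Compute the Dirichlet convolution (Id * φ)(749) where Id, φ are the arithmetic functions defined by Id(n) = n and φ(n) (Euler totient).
(Id * φ)(749) = 2769

Divisors of 749: [1, 7, 107, 749]. For each d | 749:
  d = 1: Id(1) · φ(749/1) = 1 · 636 = 636
  d = 7: Id(7) · φ(749/7) = 7 · 106 = 742
  d = 107: Id(107) · φ(749/107) = 107 · 6 = 642
  d = 749: Id(749) · φ(749/749) = 749 · 1 = 749
Summing: (Id * φ)(749) = 636 + 742 + 642 + 749 = 2769.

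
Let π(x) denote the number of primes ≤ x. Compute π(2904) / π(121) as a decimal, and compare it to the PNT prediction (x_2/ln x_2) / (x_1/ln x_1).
π(2904)/π(121) = 420/30 ≈ 14.0000;  PNT prediction ≈ 14.4346.

π(121) = 30 and π(2904) = 420, so π(2904)/π(121) ≈ 14.0000. The PNT-predicted ratio is (2904/ln(2904)) / (121/ln(121)) ≈ 14.4346. The two agree to within a few percent, as expected.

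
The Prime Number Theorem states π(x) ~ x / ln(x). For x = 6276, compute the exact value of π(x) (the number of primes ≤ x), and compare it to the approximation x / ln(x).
π(6276) = 816;  x/ln(x) ≈ 717.71;  relative error ≈ 12.05%.

Directly count primes up to 6276: π(6276) = 816. The PNT approximation gives 6276/ln(6276) ≈ 6276/8.74449 ≈ 717.71. Relative error (π(x) − x/ln(x)) / π(x) ≈ 12.05%; the approximation is known to undercount slightly (Li(x) is a better estimate).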